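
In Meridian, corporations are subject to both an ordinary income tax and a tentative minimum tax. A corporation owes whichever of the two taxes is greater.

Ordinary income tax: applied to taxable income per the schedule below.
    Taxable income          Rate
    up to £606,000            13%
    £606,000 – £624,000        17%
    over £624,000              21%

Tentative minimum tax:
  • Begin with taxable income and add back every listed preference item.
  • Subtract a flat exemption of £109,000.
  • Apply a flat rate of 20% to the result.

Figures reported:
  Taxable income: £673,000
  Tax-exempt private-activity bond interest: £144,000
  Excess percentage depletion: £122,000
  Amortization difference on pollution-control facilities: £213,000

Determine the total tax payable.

Ordinary income tax:
  £606,000 × 13% = £78,780
  £18,000 × 17% = £3,060
  £49,000 × 21% = £10,290
  → £92,130

Tentative minimum tax:
  Adjusted income: £673,000 + £144,000 + £122,000 + £213,000 = £1,152,000
  Less exemption £109,000 → base £1,043,000
  £1,043,000 × 20% = £208,600

£208,600 > £92,130, so the tentative minimum tax is the binding amount.

£208,600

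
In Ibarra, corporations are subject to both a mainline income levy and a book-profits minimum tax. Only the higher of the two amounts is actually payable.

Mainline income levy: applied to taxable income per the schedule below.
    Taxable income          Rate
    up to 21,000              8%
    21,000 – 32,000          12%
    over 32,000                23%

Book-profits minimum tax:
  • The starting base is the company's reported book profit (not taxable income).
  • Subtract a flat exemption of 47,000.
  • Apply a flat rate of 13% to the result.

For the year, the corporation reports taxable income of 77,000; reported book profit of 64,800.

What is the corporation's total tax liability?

Book-profits minimum tax:
  Base (reported book profit): 64,800
  Less exemption 47,000 → base 17,800
  17,800 × 13% = 2,314

Mainline income levy:
  21,000 × 8% = 1,680
  11,000 × 12% = 1,320
  45,000 × 23% = 10,350
  → 13,350

13,350 > 2,314, so the mainline income levy governs.

13,350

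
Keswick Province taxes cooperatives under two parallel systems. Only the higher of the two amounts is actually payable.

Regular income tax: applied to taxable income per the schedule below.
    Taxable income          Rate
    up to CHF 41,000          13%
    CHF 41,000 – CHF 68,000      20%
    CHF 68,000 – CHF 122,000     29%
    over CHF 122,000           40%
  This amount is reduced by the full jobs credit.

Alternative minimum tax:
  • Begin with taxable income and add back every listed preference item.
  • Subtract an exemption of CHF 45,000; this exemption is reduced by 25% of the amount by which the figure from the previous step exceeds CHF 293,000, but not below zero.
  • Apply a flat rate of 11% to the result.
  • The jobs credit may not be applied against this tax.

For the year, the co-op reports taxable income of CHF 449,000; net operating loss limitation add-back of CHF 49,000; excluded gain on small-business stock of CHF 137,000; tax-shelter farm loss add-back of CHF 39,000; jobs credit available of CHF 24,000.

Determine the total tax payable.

CHF 133,190

Alternative minimum tax:
  Adjusted income: CHF 449,000 + CHF 49,000 + CHF 137,000 + CHF 39,000 = CHF 674,000
  Exemption: 25% × (CHF 674,000 − CHF 293,000) = CHF 95,250 ≥ CHF 45,000, so the exemption is fully phased out
  Base: CHF 674,000 − CHF 0 = CHF 674,000
  CHF 674,000 × 11% = CHF 74,140

Regular income tax:
  CHF 41,000 × 13% = CHF 5,330
  CHF 27,000 × 20% = CHF 5,400
  CHF 54,000 × 29% = CHF 15,660
  CHF 327,000 × 40% = CHF 130,800
  → CHF 157,190
  Less jobs credit CHF 24,000 → CHF 133,190

CHF 133,190 > CHF 74,140, so the regular income tax governs.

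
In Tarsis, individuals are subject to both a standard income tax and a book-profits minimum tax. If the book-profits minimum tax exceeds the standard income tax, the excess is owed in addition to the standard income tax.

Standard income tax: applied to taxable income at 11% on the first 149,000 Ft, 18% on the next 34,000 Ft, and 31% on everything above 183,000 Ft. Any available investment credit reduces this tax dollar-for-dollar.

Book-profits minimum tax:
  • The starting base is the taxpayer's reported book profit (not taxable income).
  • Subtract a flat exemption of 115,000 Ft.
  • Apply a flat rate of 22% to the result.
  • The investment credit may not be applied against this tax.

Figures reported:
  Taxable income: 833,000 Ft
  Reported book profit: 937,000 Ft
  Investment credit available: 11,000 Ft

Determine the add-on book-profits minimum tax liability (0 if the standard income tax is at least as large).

0 Ft

Standard income tax:
  149,000 Ft × 11% = 16,390 Ft
  34,000 Ft × 18% = 6,120 Ft
  650,000 Ft × 31% = 201,500 Ft
  → 224,010 Ft
  Less investment credit 11,000 Ft → 213,010 Ft

Book-profits minimum tax:
  Base (reported book profit): 937,000 Ft
  Less exemption 115,000 Ft → base 822,000 Ft
  822,000 Ft × 22% = 180,840 Ft

180,840 Ft ≤ 213,010 Ft, so no add-on is due.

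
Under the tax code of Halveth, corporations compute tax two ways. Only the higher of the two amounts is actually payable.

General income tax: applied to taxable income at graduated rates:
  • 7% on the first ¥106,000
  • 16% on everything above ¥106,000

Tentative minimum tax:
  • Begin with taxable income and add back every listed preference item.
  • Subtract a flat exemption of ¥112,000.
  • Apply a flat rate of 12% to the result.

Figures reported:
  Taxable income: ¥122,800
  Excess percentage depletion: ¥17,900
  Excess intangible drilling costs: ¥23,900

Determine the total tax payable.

¥10,108

General income tax:
  ¥106,000 × 7% = ¥7,420
  ¥16,800 × 16% = ¥2,688
  → ¥10,108

Tentative minimum tax:
  Adjusted income: ¥122,800 + ¥17,900 + ¥23,900 = ¥164,600
  Less exemption ¥112,000 → base ¥52,600
  ¥52,600 × 12% = ¥6,312

¥10,108 > ¥6,312, so the general income tax governs.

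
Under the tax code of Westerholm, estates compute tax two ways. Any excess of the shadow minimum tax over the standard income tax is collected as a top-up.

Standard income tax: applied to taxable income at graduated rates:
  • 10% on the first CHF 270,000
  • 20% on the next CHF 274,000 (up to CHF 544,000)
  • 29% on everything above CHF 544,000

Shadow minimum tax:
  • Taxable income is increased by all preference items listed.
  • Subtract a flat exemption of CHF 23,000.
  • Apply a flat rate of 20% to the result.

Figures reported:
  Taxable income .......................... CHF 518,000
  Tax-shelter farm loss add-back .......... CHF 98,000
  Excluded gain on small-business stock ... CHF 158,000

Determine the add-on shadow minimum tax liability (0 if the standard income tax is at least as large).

CHF 73,600

Standard income tax:
  CHF 270,000 × 10% = CHF 27,000
  CHF 248,000 × 20% = CHF 49,600
  → CHF 76,600

Shadow minimum tax:
  Adjusted income: CHF 518,000 + CHF 98,000 + CHF 158,000 = CHF 774,000
  Less exemption CHF 23,000 → base CHF 751,000
  CHF 751,000 × 20% = CHF 150,200

Excess of shadow minimum tax over standard income tax: CHF 150,200 − CHF 76,600 = CHF 73,600.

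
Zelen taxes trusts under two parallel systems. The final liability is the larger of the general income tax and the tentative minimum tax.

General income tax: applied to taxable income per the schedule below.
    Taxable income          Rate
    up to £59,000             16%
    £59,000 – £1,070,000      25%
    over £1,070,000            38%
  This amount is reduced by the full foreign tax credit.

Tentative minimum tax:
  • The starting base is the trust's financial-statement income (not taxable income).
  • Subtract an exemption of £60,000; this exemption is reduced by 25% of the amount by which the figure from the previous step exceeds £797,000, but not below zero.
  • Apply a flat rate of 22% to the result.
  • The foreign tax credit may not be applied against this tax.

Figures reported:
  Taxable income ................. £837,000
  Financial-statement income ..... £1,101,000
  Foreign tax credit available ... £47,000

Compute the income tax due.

General income tax:
  £59,000 × 16% = £9,440
  £778,000 × 25% = £194,500
  → £203,940
  Less foreign tax credit £47,000 → £156,940

Tentative minimum tax:
  Base (financial-statement income): £1,101,000
  Exemption: 25% × (£1,101,000 − £797,000) = £76,000 ≥ £60,000, so the exemption is fully phased out
  Base: £1,101,000 − £0 = £1,101,000
  £1,101,000 × 22% = £242,220

£242,220 > £156,940, so the tentative minimum tax is the binding amount.

£242,220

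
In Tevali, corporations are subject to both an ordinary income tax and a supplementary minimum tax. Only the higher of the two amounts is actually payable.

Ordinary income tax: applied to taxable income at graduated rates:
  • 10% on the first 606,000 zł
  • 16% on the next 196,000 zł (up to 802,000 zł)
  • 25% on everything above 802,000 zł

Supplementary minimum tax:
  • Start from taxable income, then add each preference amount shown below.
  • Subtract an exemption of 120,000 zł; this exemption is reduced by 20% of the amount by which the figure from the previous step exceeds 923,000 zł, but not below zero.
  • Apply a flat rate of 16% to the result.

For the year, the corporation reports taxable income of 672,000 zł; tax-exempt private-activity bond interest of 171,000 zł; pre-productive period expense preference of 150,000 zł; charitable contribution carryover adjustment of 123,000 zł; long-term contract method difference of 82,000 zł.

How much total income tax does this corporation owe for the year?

Supplementary minimum tax:
  Adjusted income: 672,000 zł + 171,000 zł + 150,000 zł + 123,000 zł + 82,000 zł = 1,198,000 zł
  Exemption: 120,000 zł − 20% × (1,198,000 zł − 923,000 zł) = 120,000 zł − 55,000 zł = 65,000 zł
  Base: 1,198,000 zł − 65,000 zł = 1,133,000 zł
  1,133,000 zł × 16% = 181,280 zł

Ordinary income tax:
  606,000 zł × 10% = 60,600 zł
  66,000 zł × 16% = 10,560 zł
  → 71,160 zł

181,280 zł > 71,160 zł, so the supplementary minimum tax is the binding amount.

181,280 zł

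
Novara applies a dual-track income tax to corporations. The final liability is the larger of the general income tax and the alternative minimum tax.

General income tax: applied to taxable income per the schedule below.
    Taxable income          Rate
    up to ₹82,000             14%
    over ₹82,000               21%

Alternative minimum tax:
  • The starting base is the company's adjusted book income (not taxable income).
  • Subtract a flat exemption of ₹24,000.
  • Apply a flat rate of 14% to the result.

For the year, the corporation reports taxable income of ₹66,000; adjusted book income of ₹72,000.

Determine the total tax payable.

₹9,240

General income tax:
  ₹66,000 × 14% = ₹9,240

Alternative minimum tax:
  Base (adjusted book income): ₹72,000
  Less exemption ₹24,000 → base ₹48,000
  ₹48,000 × 14% = ₹6,720

₹9,240 > ₹6,720, so the general income tax governs.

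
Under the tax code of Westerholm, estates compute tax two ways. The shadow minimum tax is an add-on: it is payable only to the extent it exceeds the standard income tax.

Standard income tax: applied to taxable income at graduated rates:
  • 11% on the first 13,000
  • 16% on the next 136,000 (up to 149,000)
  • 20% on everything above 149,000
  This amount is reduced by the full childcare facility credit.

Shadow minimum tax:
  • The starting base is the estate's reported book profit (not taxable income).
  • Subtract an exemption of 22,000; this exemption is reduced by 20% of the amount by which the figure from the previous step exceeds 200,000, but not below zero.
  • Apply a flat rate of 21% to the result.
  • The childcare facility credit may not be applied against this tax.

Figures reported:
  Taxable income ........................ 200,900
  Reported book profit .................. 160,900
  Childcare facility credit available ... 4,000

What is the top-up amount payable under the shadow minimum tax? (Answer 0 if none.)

Standard income tax:
  13,000 × 11% = 1,430
  136,000 × 16% = 21,760
  51,900 × 20% = 10,380
  → 33,570
  Less childcare facility credit 4,000 → 29,570

Shadow minimum tax:
  Base (reported book profit): 160,900
  Exemption: 160,900 ≤ 200,000, so full 22,000 applies
  Base: 160,900 − 22,000 = 138,900
  138,900 × 21% = 29,169

29,169 ≤ 29,570, so no add-on is due.

0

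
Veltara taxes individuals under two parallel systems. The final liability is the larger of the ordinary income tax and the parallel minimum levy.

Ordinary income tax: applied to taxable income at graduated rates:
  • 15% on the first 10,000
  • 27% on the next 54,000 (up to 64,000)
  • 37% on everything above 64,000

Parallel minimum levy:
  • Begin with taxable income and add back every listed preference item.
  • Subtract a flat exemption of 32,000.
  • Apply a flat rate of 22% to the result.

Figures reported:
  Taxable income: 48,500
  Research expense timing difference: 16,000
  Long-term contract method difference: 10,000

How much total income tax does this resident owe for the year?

11,895

Ordinary income tax:
  10,000 × 15% = 1,500
  38,500 × 27% = 10,395
  → 11,895

Parallel minimum levy:
  Adjusted income: 48,500 + 16,000 + 10,000 = 74,500
  Less exemption 32,000 → base 42,500
  42,500 × 22% = 9,350

11,895 > 9,350, so the ordinary income tax governs.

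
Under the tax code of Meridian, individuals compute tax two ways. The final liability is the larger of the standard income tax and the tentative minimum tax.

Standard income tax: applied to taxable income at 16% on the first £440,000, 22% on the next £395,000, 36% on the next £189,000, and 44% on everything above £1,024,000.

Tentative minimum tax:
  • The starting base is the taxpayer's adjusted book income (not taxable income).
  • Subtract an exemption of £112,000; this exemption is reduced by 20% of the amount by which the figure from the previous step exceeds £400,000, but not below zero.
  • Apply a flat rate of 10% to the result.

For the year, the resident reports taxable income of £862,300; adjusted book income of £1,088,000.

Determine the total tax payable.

Standard income tax:
  £440,000 × 16% = £70,400
  £395,000 × 22% = £86,900
  £27,300 × 36% = £9,828
  → £167,128

Tentative minimum tax:
  Base (adjusted book income): £1,088,000
  Exemption: 20% × (£1,088,000 − £400,000) = £137,600 ≥ £112,000, so the exemption is fully phased out
  Base: £1,088,000 − £0 = £1,088,000
  £1,088,000 × 10% = £108,800

£167,128 > £108,800, so the standard income tax governs.

£167,128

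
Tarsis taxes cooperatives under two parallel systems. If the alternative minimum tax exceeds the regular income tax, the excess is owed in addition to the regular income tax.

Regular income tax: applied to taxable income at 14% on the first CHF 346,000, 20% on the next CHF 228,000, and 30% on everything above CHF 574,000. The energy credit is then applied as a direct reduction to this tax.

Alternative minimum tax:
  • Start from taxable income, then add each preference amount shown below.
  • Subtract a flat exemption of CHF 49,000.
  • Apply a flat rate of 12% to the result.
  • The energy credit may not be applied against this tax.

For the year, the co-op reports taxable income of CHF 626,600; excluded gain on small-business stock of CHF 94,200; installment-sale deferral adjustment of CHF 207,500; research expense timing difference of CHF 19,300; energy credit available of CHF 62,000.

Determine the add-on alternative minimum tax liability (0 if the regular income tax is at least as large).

Alternative minimum tax:
  Adjusted income: CHF 626,600 + CHF 94,200 + CHF 207,500 + CHF 19,300 = CHF 947,600
  Less exemption CHF 49,000 → base CHF 898,600
  CHF 898,600 × 12% = CHF 107,832

Regular income tax:
  CHF 346,000 × 14% = CHF 48,440
  CHF 228,000 × 20% = CHF 45,600
  CHF 52,600 × 30% = CHF 15,780
  → CHF 109,820
  Less energy credit CHF 62,000 → CHF 47,820

Excess of alternative minimum tax over regular income tax: CHF 107,832 − CHF 47,820 = CHF 60,012.

CHF 60,012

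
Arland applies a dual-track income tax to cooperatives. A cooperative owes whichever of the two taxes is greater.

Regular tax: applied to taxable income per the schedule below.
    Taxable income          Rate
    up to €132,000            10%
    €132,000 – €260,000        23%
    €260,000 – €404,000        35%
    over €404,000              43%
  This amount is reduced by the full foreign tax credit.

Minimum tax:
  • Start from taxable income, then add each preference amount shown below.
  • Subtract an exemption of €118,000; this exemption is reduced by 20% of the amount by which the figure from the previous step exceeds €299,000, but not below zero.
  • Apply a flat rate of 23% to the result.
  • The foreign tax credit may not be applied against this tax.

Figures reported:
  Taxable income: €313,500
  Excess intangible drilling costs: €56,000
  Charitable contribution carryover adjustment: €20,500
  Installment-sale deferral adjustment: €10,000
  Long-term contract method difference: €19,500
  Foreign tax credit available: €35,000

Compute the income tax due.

€74,888

Regular tax:
  €132,000 × 10% = €13,200
  €128,000 × 23% = €29,440
  €53,500 × 35% = €18,725
  → €61,365
  Less foreign tax credit €35,000 → €26,365

Minimum tax:
  Adjusted income: €313,500 + €56,000 + €20,500 + €10,000 + €19,500 = €419,500
  Exemption: €118,000 − 20% × (€419,500 − €299,000) = €118,000 − €24,100 = €93,900
  Base: €419,500 − €93,900 = €325,600
  €325,600 × 23% = €74,888

€74,888 > €26,365, so the minimum tax is the binding amount.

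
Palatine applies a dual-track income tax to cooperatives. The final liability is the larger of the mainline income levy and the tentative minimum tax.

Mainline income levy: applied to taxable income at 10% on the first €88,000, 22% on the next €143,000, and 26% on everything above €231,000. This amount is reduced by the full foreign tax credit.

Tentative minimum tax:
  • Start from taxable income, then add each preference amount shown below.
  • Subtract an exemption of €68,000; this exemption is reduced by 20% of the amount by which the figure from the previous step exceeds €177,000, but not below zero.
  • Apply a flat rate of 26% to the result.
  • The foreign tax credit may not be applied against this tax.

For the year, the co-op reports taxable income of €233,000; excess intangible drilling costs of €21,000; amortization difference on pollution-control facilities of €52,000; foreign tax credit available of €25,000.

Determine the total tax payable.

Mainline income levy:
  €88,000 × 10% = €8,800
  €143,000 × 22% = €31,460
  €2,000 × 26% = €520
  → €40,780
  Less foreign tax credit €25,000 → €15,780

Tentative minimum tax:
  Adjusted income: €233,000 + €21,000 + €52,000 = €306,000
  Exemption: €68,000 − 20% × (€306,000 − €177,000) = €68,000 − €25,800 = €42,200
  Base: €306,000 − €42,200 = €263,800
  €263,800 × 26% = €68,588

€68,588 > €15,780, so the tentative minimum tax is the binding amount.

€68,588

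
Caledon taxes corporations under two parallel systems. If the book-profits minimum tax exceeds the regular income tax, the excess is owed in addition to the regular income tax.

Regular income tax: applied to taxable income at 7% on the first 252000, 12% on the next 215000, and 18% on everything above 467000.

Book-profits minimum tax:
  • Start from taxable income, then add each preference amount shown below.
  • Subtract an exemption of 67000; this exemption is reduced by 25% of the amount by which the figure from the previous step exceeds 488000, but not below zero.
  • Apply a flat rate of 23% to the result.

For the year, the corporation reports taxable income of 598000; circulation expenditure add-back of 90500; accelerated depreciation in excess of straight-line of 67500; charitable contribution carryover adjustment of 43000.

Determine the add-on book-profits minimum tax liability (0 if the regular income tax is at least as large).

Regular income tax:
  252000 × 7% = 17640
  215000 × 12% = 25800
  131000 × 18% = 23580
  → 67020

Book-profits minimum tax:
  Adjusted income: 598000 + 90500 + 67500 + 43000 = 799000
  Exemption: 25% × (799000 − 488000) = 77750 ≥ 67000, so the exemption is fully phased out
  Base: 799000 − 0 = 799000
  799000 × 23% = 183770

Excess of book-profits minimum tax over regular income tax: 183770 − 67020 = 116750.

116750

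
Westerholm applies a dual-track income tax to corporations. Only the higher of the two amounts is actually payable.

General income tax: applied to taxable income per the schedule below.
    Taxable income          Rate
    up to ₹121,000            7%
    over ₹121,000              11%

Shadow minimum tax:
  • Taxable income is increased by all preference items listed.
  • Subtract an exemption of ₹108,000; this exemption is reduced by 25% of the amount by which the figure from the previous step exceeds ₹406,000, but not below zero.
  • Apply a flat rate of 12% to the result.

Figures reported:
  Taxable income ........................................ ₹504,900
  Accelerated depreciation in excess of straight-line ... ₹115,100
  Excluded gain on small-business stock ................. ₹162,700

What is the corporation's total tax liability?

General income tax:
  ₹121,000 × 7% = ₹8,470
  ₹383,900 × 11% = ₹42,229
  → ₹50,699

Shadow minimum tax:
  Adjusted income: ₹504,900 + ₹115,100 + ₹162,700 = ₹782,700
  Exemption: ₹108,000 − 25% × (₹782,700 − ₹406,000) = ₹108,000 − ₹94,175 = ₹13,825
  Base: ₹782,700 − ₹13,825 = ₹768,875
  ₹768,875 × 12% = ₹92,265

₹92,265 > ₹50,699, so the shadow minimum tax is the binding amount.

₹92,265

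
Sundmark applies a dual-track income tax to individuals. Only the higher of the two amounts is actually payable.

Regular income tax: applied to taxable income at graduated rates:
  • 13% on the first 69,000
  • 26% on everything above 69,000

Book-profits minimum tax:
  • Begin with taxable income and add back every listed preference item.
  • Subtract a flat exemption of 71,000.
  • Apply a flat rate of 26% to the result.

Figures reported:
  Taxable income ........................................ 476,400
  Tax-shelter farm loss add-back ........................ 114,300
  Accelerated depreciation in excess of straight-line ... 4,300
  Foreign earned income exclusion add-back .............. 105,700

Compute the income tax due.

163,722

Book-profits minimum tax:
  Adjusted income: 476,400 + 114,300 + 4,300 + 105,700 = 700,700
  Less exemption 71,000 → base 629,700
  629,700 × 26% = 163,722

Regular income tax:
  69,000 × 13% = 8,970
  407,400 × 26% = 105,924
  → 114,894

163,722 > 114,894, so the book-profits minimum tax is the binding amount.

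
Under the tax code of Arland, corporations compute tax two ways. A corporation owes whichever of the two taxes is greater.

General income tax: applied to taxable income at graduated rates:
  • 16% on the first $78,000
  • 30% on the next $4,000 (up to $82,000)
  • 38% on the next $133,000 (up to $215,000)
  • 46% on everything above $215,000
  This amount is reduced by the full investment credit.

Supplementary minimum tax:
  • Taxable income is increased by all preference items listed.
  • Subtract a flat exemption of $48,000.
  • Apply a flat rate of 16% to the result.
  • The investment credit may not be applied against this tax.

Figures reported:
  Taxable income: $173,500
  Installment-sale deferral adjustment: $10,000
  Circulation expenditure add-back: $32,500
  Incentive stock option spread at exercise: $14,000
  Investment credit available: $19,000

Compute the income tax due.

Supplementary minimum tax:
  Adjusted income: $173,500 + $10,000 + $32,500 + $14,000 = $230,000
  Less exemption $48,000 → base $182,000
  $182,000 × 16% = $29,120

General income tax:
  $78,000 × 16% = $12,480
  $4,000 × 30% = $1,200
  $91,500 × 38% = $34,770
  → $48,450
  Less investment credit $19,000 → $29,450

$29,450 > $29,120, so the general income tax governs.

$29,450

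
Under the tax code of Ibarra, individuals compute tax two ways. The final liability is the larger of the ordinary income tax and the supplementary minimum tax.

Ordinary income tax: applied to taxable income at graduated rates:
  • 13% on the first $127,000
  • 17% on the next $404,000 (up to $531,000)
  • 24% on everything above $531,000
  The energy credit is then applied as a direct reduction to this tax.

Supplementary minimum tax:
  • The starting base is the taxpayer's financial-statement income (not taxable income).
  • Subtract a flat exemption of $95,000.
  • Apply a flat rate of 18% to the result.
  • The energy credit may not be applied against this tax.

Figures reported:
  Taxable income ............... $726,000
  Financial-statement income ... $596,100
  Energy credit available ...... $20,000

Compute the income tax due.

Supplementary minimum tax:
  Base (financial-statement income): $596,100
  Less exemption $95,000 → base $501,100
  $501,100 × 18% = $90,198

Ordinary income tax:
  $127,000 × 13% = $16,510
  $404,000 × 17% = $68,680
  $195,000 × 24% = $46,800
  → $131,990
  Less energy credit $20,000 → $111,990

$111,990 > $90,198, so the ordinary income tax governs.

$111,990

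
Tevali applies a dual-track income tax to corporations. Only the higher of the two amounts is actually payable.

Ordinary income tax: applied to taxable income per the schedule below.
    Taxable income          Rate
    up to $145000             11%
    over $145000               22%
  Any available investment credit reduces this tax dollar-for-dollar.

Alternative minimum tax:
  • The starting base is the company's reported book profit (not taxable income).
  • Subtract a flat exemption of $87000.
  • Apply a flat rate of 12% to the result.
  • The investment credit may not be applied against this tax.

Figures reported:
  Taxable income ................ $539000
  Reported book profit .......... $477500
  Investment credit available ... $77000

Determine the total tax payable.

Ordinary income tax:
  $145000 × 11% = $15950
  $394000 × 22% = $86680
  → $102630
  Less investment credit $77000 → $25630

Alternative minimum tax:
  Base (reported book profit): $477500
  Less exemption $87000 → base $390500
  $390500 × 12% = $46860

$46860 > $25630, so the alternative minimum tax is the binding amount.

$46860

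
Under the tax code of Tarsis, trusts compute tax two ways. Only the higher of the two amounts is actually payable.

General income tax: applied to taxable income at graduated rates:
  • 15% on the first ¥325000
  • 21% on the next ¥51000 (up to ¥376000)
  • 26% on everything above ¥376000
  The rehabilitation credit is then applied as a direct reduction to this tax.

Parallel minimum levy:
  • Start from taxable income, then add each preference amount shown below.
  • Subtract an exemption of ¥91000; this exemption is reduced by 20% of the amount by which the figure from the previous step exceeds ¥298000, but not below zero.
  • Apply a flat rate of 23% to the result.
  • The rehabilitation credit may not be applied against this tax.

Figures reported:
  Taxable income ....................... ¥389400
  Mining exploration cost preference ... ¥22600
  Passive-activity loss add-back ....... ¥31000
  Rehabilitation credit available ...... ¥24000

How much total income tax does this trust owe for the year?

General income tax:
  ¥325000 × 15% = ¥48750
  ¥51000 × 21% = ¥10710
  ¥13400 × 26% = ¥3484
  → ¥62944
  Less rehabilitation credit ¥24000 → ¥38944

Parallel minimum levy:
  Adjusted income: ¥389400 + ¥22600 + ¥31000 = ¥443000
  Exemption: ¥91000 − 20% × (¥443000 − ¥298000) = ¥91000 − ¥29000 = ¥62000
  Base: ¥443000 − ¥62000 = ¥381000
  ¥381000 × 23% = ¥87630

¥87630 > ¥38944, so the parallel minimum levy is the binding amount.

¥87630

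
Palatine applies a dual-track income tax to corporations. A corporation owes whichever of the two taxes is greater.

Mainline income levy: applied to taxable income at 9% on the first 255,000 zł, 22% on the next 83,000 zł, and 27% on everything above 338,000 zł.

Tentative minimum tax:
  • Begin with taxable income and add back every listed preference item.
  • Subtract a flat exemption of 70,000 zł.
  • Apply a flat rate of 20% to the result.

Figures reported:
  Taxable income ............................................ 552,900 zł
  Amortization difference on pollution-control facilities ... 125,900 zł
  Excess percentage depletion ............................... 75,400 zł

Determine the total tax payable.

Tentative minimum tax:
  Adjusted income: 552,900 zł + 125,900 zł + 75,400 zł = 754,200 zł
  Less exemption 70,000 zł → base 684,200 zł
  684,200 zł × 20% = 136,840 zł

Mainline income levy:
  255,000 zł × 9% = 22,950 zł
  83,000 zł × 22% = 18,260 zł
  214,900 zł × 27% = 58,023 zł
  → 99,233 zł

136,840 zł > 99,233 zł, so the tentative minimum tax is the binding amount.

136,840 zł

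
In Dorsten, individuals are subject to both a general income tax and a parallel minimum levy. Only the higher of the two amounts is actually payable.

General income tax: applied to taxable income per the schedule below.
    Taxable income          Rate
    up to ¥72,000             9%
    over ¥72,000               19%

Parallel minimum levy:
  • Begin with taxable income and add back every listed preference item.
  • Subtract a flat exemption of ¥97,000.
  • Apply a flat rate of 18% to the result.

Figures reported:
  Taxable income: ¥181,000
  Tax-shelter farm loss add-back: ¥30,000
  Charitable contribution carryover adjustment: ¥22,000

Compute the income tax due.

¥27,190

General income tax:
  ¥72,000 × 9% = ¥6,480
  ¥109,000 × 19% = ¥20,710
  → ¥27,190

Parallel minimum levy:
  Adjusted income: ¥181,000 + ¥30,000 + ¥22,000 = ¥233,000
  Less exemption ¥97,000 → base ¥136,000
  ¥136,000 × 18% = ¥24,480

¥27,190 > ¥24,480, so the general income tax governs.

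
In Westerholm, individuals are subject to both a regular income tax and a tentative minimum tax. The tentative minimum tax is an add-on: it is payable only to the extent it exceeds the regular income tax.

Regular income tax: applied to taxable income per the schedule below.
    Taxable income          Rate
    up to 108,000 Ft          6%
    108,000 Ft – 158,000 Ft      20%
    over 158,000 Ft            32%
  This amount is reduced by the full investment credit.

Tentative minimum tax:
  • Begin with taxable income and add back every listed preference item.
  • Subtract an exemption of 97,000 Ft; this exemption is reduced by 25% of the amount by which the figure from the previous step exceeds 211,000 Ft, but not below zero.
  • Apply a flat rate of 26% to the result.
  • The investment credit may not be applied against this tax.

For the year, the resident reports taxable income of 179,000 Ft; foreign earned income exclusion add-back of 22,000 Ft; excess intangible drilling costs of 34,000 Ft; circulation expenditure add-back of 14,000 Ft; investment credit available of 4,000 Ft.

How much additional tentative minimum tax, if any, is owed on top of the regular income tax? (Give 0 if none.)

Tentative minimum tax:
  Adjusted income: 179,000 Ft + 22,000 Ft + 34,000 Ft + 14,000 Ft = 249,000 Ft
  Exemption: 97,000 Ft − 25% × (249,000 Ft − 211,000 Ft) = 97,000 Ft − 9,500 Ft = 87,500 Ft
  Base: 249,000 Ft − 87,500 Ft = 161,500 Ft
  161,500 Ft × 26% = 41,990 Ft

Regular income tax:
  108,000 Ft × 6% = 6,480 Ft
  50,000 Ft × 20% = 10,000 Ft
  21,000 Ft × 32% = 6,720 Ft
  → 23,200 Ft
  Less investment credit 4,000 Ft → 19,200 Ft

Excess of tentative minimum tax over regular income tax: 41,990 Ft − 19,200 Ft = 22,790 Ft.

22,790 Ft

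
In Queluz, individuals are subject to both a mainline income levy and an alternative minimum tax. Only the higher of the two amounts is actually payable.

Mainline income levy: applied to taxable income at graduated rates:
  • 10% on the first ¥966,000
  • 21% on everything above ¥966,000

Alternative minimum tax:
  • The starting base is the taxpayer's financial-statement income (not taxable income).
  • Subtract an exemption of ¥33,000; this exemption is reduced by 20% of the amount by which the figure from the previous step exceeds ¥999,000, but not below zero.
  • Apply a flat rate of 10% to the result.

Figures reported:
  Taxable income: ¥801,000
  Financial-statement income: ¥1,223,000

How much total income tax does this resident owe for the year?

Alternative minimum tax:
  Base (financial-statement income): ¥1,223,000
  Exemption: 20% × (¥1,223,000 − ¥999,000) = ¥44,800 ≥ ¥33,000, so the exemption is fully phased out
  Base: ¥1,223,000 − ¥0 = ¥1,223,000
  ¥1,223,000 × 10% = ¥122,300

Mainline income levy:
  ¥801,000 × 10% = ¥80,100

¥122,300 > ¥80,100, so the alternative minimum tax is the binding amount.

¥122,300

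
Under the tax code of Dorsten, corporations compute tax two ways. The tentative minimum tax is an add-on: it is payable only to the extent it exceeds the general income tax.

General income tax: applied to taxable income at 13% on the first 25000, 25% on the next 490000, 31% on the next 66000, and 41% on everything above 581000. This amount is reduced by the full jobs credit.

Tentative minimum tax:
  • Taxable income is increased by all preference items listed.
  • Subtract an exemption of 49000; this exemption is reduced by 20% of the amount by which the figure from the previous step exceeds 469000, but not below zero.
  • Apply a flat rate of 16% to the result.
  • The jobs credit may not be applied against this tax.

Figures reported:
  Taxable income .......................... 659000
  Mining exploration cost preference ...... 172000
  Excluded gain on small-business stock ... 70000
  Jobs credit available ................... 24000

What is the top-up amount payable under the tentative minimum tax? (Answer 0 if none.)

Tentative minimum tax:
  Adjusted income: 659000 + 172000 + 70000 = 901000
  Exemption: 20% × (901000 − 469000) = 86400 ≥ 49000, so the exemption is fully phased out
  Base: 901000 − 0 = 901000
  901000 × 16% = 144160

General income tax:
  25000 × 13% = 3250
  490000 × 25% = 122500
  66000 × 31% = 20460
  78000 × 41% = 31980
  → 178190
  Less jobs credit 24000 → 154190

144160 ≤ 154190, so no add-on is due.

0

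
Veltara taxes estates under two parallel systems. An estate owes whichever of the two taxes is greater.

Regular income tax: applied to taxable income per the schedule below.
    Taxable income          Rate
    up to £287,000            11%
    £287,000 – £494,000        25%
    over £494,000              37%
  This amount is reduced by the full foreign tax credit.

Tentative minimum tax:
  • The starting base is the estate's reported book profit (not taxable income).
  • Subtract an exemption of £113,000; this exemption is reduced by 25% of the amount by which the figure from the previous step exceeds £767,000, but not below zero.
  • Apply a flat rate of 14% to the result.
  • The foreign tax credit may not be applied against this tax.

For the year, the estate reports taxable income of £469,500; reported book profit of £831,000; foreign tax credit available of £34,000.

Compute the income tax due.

Regular income tax:
  £287,000 × 11% = £31,570
  £182,500 × 25% = £45,625
  → £77,195
  Less foreign tax credit £34,000 → £43,195

Tentative minimum tax:
  Base (reported book profit): £831,000
  Exemption: £113,000 − 25% × (£831,000 − £767,000) = £113,000 − £16,000 = £97,000
  Base: £831,000 − £97,000 = £734,000
  £734,000 × 14% = £102,760

£102,760 > £43,195, so the tentative minimum tax is the binding amount.

£102,760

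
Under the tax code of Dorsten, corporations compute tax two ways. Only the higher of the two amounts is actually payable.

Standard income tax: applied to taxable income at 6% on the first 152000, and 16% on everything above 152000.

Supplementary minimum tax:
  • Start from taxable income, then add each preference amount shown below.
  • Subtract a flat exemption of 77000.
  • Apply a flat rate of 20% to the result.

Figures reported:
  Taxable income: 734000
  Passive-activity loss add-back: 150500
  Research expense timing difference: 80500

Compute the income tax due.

177600

Standard income tax:
  152000 × 6% = 9120
  582000 × 16% = 93120
  → 102240

Supplementary minimum tax:
  Adjusted income: 734000 + 150500 + 80500 = 965000
  Less exemption 77000 → base 888000
  888000 × 20% = 177600

177600 > 102240, so the supplementary minimum tax is the binding amount.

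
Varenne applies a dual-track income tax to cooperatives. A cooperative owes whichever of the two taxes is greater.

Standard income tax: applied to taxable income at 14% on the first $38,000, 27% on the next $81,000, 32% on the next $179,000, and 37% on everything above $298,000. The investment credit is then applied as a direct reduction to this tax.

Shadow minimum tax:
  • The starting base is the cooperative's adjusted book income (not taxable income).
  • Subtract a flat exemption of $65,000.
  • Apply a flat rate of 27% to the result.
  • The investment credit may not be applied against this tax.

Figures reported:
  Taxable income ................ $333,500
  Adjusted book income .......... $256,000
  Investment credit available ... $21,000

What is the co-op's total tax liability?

Standard income tax:
  $38,000 × 14% = $5,320
  $81,000 × 27% = $21,870
  $179,000 × 32% = $57,280
  $35,500 × 37% = $13,135
  → $97,605
  Less investment credit $21,000 → $76,605

Shadow minimum tax:
  Base (adjusted book income): $256,000
  Less exemption $65,000 → base $191,000
  $191,000 × 27% = $51,570

$76,605 > $51,570, so the standard income tax governs.

$76,605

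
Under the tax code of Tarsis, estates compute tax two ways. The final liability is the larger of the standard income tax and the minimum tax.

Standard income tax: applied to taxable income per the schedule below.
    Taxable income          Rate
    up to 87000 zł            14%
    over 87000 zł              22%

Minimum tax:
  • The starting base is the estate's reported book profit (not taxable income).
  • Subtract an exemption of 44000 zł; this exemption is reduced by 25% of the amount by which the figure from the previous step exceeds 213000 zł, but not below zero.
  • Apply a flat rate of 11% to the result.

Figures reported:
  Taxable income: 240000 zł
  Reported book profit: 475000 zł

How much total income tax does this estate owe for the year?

Standard income tax:
  87000 zł × 14% = 12180 zł
  153000 zł × 22% = 33660 zł
  → 45840 zł

Minimum tax:
  Base (reported book profit): 475000 zł
  Exemption: 25% × (475000 zł − 213000 zł) = 65500 zł ≥ 44000 zł, so the exemption is fully phased out
  Base: 475000 zł − 0 zł = 475000 zł
  475000 zł × 11% = 52250 zł

52250 zł > 45840 zł, so the minimum tax is the binding amount.

52250 zł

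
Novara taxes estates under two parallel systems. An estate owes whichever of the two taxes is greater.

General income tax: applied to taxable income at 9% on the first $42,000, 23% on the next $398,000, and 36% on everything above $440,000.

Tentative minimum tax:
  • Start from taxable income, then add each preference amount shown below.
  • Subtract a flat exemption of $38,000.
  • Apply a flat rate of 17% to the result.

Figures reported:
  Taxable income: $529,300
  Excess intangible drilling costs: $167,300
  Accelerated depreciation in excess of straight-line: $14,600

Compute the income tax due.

$127,468

General income tax:
  $42,000 × 9% = $3,780
  $398,000 × 23% = $91,540
  $89,300 × 36% = $32,148
  → $127,468

Tentative minimum tax:
  Adjusted income: $529,300 + $167,300 + $14,600 = $711,200
  Less exemption $38,000 → base $673,200
  $673,200 × 17% = $114,444

$127,468 > $114,444, so the general income tax governs.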